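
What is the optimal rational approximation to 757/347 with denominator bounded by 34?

24/11

Expand x = 757/347 as a continued fraction with the Euclidean algorithm:
  757 = 2*347 + 63, so a_0 = 2.
  347 = 5*63 + 32, so a_1 = 5.
  63 = 1*32 + 31, so a_2 = 1.
  32 = 1*31 + 1, so a_3 = 1.
  31 = 31*1 + 0, so a_4 = 31.
so x = [2; 5, 1, 1, 31].
Convergents (p_i = a_i*p_{i-1} + p_{i-2}, q_i = a_i*q_{i-1} + q_{i-2} with p_{-2}=0, p_{-1}=1, q_{-2}=1, q_{-1}=0), until the denominator exceeds 34:
  i=0: a_0=2, p_0 = 2*1 + 0 = 2, q_0 = 2*0 + 1 = 1.
  i=1: a_1=5, p_1 = 5*2 + 1 = 11, q_1 = 5*1 + 0 = 5.
  i=2: a_2=1, p_2 = 1*11 + 2 = 13, q_2 = 1*5 + 1 = 6.
  i=3: a_3=1, p_3 = 1*13 + 11 = 24, q_3 = 1*6 + 5 = 11.
  i=4: a_4=31, p_4 = 31*24 + 13 = 757, q_4 = 31*11 + 6 = 347.
q_4 = 347 > 34, so the last convergent with denominator <= 34 is p_3/q_3 = 24/11.
The closest fraction with denominator <= 34 is either p_3/q_3 or the intermediate fraction (k*p_3 + p_2)/(k*q_3 + q_2) with the largest k >= 1 whose denominator stays <= 34; these approach x as k grows, and every other convergent or intermediate fraction in range is farther away.
Largest k: floor((34 - q_2)/q_3) = floor((34 - 6)/11) = 2.
That gives (2*24 + 13)/(2*11 + 6) = 61/28.
Compare the errors: |x - 24/11| = |757*11 - 24*347|/(347*11) = 1/3817, and |x - 61/28| = |757*28 - 61*347|/(347*28) = 29/9716.
Cross-multiplying, 1*9716 = 9716 < 110693 = 29*3817, so 1/3817 is smaller: the convergent 24/11 is closer to x than 61/28.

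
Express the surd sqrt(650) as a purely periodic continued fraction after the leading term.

Write x_i = (sqrt(650) + m_i)/d_i with (m_0, d_0) = (0, 1). a_0 = floor(sqrt(650)) = 25, since 25^2 = 625 <= 650 < 676 = 26^2.
Iterate m_{i+1} = d_i*a_i - m_i, d_{i+1} = (650 - m_{i+1}^2)/d_i, a_{i+1} = floor((a_0 + m_{i+1})/d_{i+1}):
  m_1 = 1*25 - 0 = 25, d_1 = (650 - 25^2)/1 = 25/1 = 25, a_1 = floor((25 + 25)/25) = 2.
  m_2 = 25*2 - 25 = 25, d_2 = (650 - 25^2)/25 = 25/25 = 1, a_2 = floor((25 + 25)/1) = 50.
  m_3 = 1*50 - 25 = 25, d_3 = (650 - 25^2)/1 = 25/1 = 25: (m_3, d_3) = (m_1, d_1) = (25, 25), so from here the quotients repeat a_1, a_2; the period length is 2.
Hence the expansion of sqrt(650) is a_0 = 25 followed by the repeating block 2, 50 (period 2).

[25; (2, 50)]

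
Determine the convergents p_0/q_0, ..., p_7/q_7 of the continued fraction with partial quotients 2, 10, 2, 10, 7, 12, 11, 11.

Using the convergent recurrence p_i = a_i*p_{i-1} + p_{i-2}, q_i = a_i*q_{i-1} + q_{i-2} with p_{-2}=0, p_{-1}=1, q_{-2}=1, q_{-1}=0:
  i=0: a_0=2, p_0 = 2*1 + 0 = 2, q_0 = 2*0 + 1 = 1.
  i=1: a_1=10, p_1 = 10*2 + 1 = 21, q_1 = 10*1 + 0 = 10.
  i=2: a_2=2, p_2 = 2*21 + 2 = 44, q_2 = 2*10 + 1 = 21.
  i=3: a_3=10, p_3 = 10*44 + 21 = 461, q_3 = 10*21 + 10 = 220.
  i=4: a_4=7, p_4 = 7*461 + 44 = 3271, q_4 = 7*220 + 21 = 1561.
  i=5: a_5=12, p_5 = 12*3271 + 461 = 39713, q_5 = 12*1561 + 220 = 18952.
  i=6: a_6=11, p_6 = 11*39713 + 3271 = 440114, q_6 = 11*18952 + 1561 = 210033.
  i=7: a_7=11, p_7 = 11*440114 + 39713 = 4880967, q_7 = 11*210033 + 18952 = 2329315.

2/1, 21/10, 44/21, 461/220, 3271/1561, 39713/18952, 440114/210033, 4880967/2329315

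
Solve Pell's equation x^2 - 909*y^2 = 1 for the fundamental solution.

(x, y) = (80801, 2680)

First expand sqrt(909) as a continued fraction. With x_i = (sqrt(909) + m_i)/d_i and (m_0, d_0) = (0, 1): a_0 = floor(sqrt(909)) = 30, since 30^2 = 900 <= 909 < 961 = 31^2.
Iterate m_{i+1} = d_i*a_i - m_i, d_{i+1} = (909 - m_{i+1}^2)/d_i, a_{i+1} = floor((a_0 + m_{i+1})/d_{i+1}):
  m_1 = 1*30 - 0 = 30, d_1 = (909 - 30^2)/1 = 9/1 = 9, a_1 = floor((30 + 30)/9) = 6.
  m_2 = 9*6 - 30 = 24, d_2 = (909 - 24^2)/9 = 333/9 = 37, a_2 = floor((30 + 24)/37) = 1.
  m_3 = 37*1 - 24 = 13, d_3 = (909 - 13^2)/37 = 740/37 = 20, a_3 = floor((30 + 13)/20) = 2.
  m_4 = 20*2 - 13 = 27, d_4 = (909 - 27^2)/20 = 180/20 = 9, a_4 = floor((30 + 27)/9) = 6.
  m_5 = 9*6 - 27 = 27, d_5 = (909 - 27^2)/9 = 180/9 = 20, a_5 = floor((30 + 27)/20) = 2.
  m_6 = 20*2 - 27 = 13, d_6 = (909 - 13^2)/20 = 740/20 = 37, a_6 = floor((30 + 13)/37) = 1.
  m_7 = 37*1 - 13 = 24, d_7 = (909 - 24^2)/37 = 333/37 = 9, a_7 = floor((30 + 24)/9) = 6.
  m_8 = 9*6 - 24 = 30, d_8 = (909 - 30^2)/9 = 9/9 = 1, a_8 = floor((30 + 30)/1) = 60.
  m_9 = 1*60 - 30 = 30, d_9 = (909 - 30^2)/1 = 9/1 = 9: (m_9, d_9) = (m_1, d_1) = (30, 9), so from here the quotients repeat a_1, ..., a_8; the period length is 8.
So sqrt(909) = [30; (6, 1, 2, 6, 2, 1, 6, 60)] with period length k = 8.
k is even, so the fundamental solution of x^2 - 909y^2 = 1 is (p_{k-1}, q_{k-1}) = (p_7, q_7); compute convergents through index 7.
Convergents (p_i = a_i*p_{i-1} + p_{i-2}, q_i = a_i*q_{i-1} + q_{i-2} with p_{-2}=0, p_{-1}=1, q_{-2}=1, q_{-1}=0):
  i=0: a_0=30, p_0 = 30*1 + 0 = 30, q_0 = 30*0 + 1 = 1.
  i=1: a_1=6, p_1 = 6*30 + 1 = 181, q_1 = 6*1 + 0 = 6.
  i=2: a_2=1, p_2 = 1*181 + 30 = 211, q_2 = 1*6 + 1 = 7.
  i=3: a_3=2, p_3 = 2*211 + 181 = 603, q_3 = 2*7 + 6 = 20.
  i=4: a_4=6, p_4 = 6*603 + 211 = 3829, q_4 = 6*20 + 7 = 127.
  i=5: a_5=2, p_5 = 2*3829 + 603 = 8261, q_5 = 2*127 + 20 = 274.
  i=6: a_6=1, p_6 = 1*8261 + 3829 = 12090, q_6 = 1*274 + 127 = 401.
  i=7: a_7=6, p_7 = 6*12090 + 8261 = 80801, q_7 = 6*401 + 274 = 2680.
Check: 80801^2 - 909*2680^2 = 6528801601 - 6528801600 = 1, so (x, y) = (80801, 2680) solves the equation, and by the theorem it is the least positive solution.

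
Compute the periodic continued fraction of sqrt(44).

Write x_i = (sqrt(44) + m_i)/d_i with (m_0, d_0) = (0, 1). a_0 = floor(sqrt(44)) = 6, since 6^2 = 36 <= 44 < 49 = 7^2.
Iterate m_{i+1} = d_i*a_i - m_i, d_{i+1} = (44 - m_{i+1}^2)/d_i, a_{i+1} = floor((a_0 + m_{i+1})/d_{i+1}):
  m_1 = 1*6 - 0 = 6, d_1 = (44 - 6^2)/1 = 8/1 = 8, a_1 = floor((6 + 6)/8) = 1.
  m_2 = 8*1 - 6 = 2, d_2 = (44 - 2^2)/8 = 40/8 = 5, a_2 = floor((6 + 2)/5) = 1.
  m_3 = 5*1 - 2 = 3, d_3 = (44 - 3^2)/5 = 35/5 = 7, a_3 = floor((6 + 3)/7) = 1.
  m_4 = 7*1 - 3 = 4, d_4 = (44 - 4^2)/7 = 28/7 = 4, a_4 = floor((6 + 4)/4) = 2.
  m_5 = 4*2 - 4 = 4, d_5 = (44 - 4^2)/4 = 28/4 = 7, a_5 = floor((6 + 4)/7) = 1.
  m_6 = 7*1 - 4 = 3, d_6 = (44 - 3^2)/7 = 35/7 = 5, a_6 = floor((6 + 3)/5) = 1.
  m_7 = 5*1 - 3 = 2, d_7 = (44 - 2^2)/5 = 40/5 = 8, a_7 = floor((6 + 2)/8) = 1.
  m_8 = 8*1 - 2 = 6, d_8 = (44 - 6^2)/8 = 8/8 = 1, a_8 = floor((6 + 6)/1) = 12.
  m_9 = 1*12 - 6 = 6, d_9 = (44 - 6^2)/1 = 8/1 = 8: (m_9, d_9) = (m_1, d_1) = (6, 8), so from here the quotients repeat a_1, ..., a_8; the period length is 8.
Hence the expansion of sqrt(44) is a_0 = 6 followed by the repeating block 1, 1, 1, 2, 1, 1, 1, 12 (period 8).

[6; (1, 1, 1, 2, 1, 1, 1, 12)]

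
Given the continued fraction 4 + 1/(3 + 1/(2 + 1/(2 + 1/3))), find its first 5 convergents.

4/1, 13/3, 30/7, 73/17, 249/58

Using the convergent recurrence p_i = a_i*p_{i-1} + p_{i-2}, q_i = a_i*q_{i-1} + q_{i-2} with p_{-2}=0, p_{-1}=1, q_{-2}=1, q_{-1}=0:
  i=0: a_0=4, p_0 = 4*1 + 0 = 4, q_0 = 4*0 + 1 = 1.
  i=1: a_1=3, p_1 = 3*4 + 1 = 13, q_1 = 3*1 + 0 = 3.
  i=2: a_2=2, p_2 = 2*13 + 4 = 30, q_2 = 2*3 + 1 = 7.
  i=3: a_3=2, p_3 = 2*30 + 13 = 73, q_3 = 2*7 + 3 = 17.
  i=4: a_4=3, p_4 = 3*73 + 30 = 249, q_4 = 3*17 + 7 = 58.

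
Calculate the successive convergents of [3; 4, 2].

Using the convergent recurrence p_i = a_i*p_{i-1} + p_{i-2}, q_i = a_i*q_{i-1} + q_{i-2} with p_{-2}=0, p_{-1}=1, q_{-2}=1, q_{-1}=0:
  i=0: a_0=3, p_0 = 3*1 + 0 = 3, q_0 = 3*0 + 1 = 1.
  i=1: a_1=4, p_1 = 4*3 + 1 = 13, q_1 = 4*1 + 0 = 4.
  i=2: a_2=2, p_2 = 2*13 + 3 = 29, q_2 = 2*4 + 1 = 9.

3/1, 13/4, 29/9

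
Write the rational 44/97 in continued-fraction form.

Run the Euclidean algorithm on 44 and 97; the successive quotients are the partial quotients a_0, a_1, ... (each step inverts the fractional part left over by the previous one):
  44 = 0*97 + 44, so a_0 = 0.
  97 = 2*44 + 9, so a_1 = 2.
  44 = 4*9 + 8, so a_2 = 4.
  9 = 1*8 + 1, so a_3 = 1.
  8 = 8*1 + 0, so a_4 = 8.
The remainder reaches 0 after 5 divisions, so the expansion has 5 partial quotients, read off in order.

[0; 2, 4, 1, 8]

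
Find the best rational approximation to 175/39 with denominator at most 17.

Expand x = 175/39 as a continued fraction with the Euclidean algorithm:
  175 = 4*39 + 19, so a_0 = 4.
  39 = 2*19 + 1, so a_1 = 2.
  19 = 19*1 + 0, so a_2 = 19.
so x = [4; 2, 19].
Convergents (p_i = a_i*p_{i-1} + p_{i-2}, q_i = a_i*q_{i-1} + q_{i-2} with p_{-2}=0, p_{-1}=1, q_{-2}=1, q_{-1}=0), until the denominator exceeds 17:
  i=0: a_0=4, p_0 = 4*1 + 0 = 4, q_0 = 4*0 + 1 = 1.
  i=1: a_1=2, p_1 = 2*4 + 1 = 9, q_1 = 2*1 + 0 = 2.
  i=2: a_2=19, p_2 = 19*9 + 4 = 175, q_2 = 19*2 + 1 = 39.
q_2 = 39 > 17, so the last convergent with denominator <= 17 is p_1/q_1 = 9/2.
The closest fraction with denominator <= 17 is either p_1/q_1 or the intermediate fraction (k*p_1 + p_0)/(k*q_1 + q_0) with the largest k >= 1 whose denominator stays <= 17; these approach x as k grows, and every other convergent or intermediate fraction in range is farther away.
Largest k: floor((17 - q_0)/q_1) = floor((17 - 1)/2) = 8.
That gives (8*9 + 4)/(8*2 + 1) = 76/17.
Compare the errors: |x - 9/2| = |175*2 - 9*39|/(39*2) = 1/78, and |x - 76/17| = |175*17 - 76*39|/(39*17) = 11/663.
Cross-multiplying, 1*663 = 663 < 858 = 11*78, so 1/78 is smaller: the convergent 9/2 is closer to x than 76/17.

9/2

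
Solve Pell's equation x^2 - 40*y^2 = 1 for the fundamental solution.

First expand sqrt(40) as a continued fraction. With x_i = (sqrt(40) + m_i)/d_i and (m_0, d_0) = (0, 1): a_0 = floor(sqrt(40)) = 6, since 6^2 = 36 <= 40 < 49 = 7^2.
Iterate m_{i+1} = d_i*a_i - m_i, d_{i+1} = (40 - m_{i+1}^2)/d_i, a_{i+1} = floor((a_0 + m_{i+1})/d_{i+1}):
  m_1 = 1*6 - 0 = 6, d_1 = (40 - 6^2)/1 = 4/1 = 4, a_1 = floor((6 + 6)/4) = 3.
  m_2 = 4*3 - 6 = 6, d_2 = (40 - 6^2)/4 = 4/4 = 1, a_2 = floor((6 + 6)/1) = 12.
  m_3 = 1*12 - 6 = 6, d_3 = (40 - 6^2)/1 = 4/1 = 4: (m_3, d_3) = (m_1, d_1) = (6, 4), so from here the quotients repeat a_1, a_2; the period length is 2.
So sqrt(40) = [6; (3, 12)] with period length k = 2.
k is even, so the fundamental solution of x^2 - 40y^2 = 1 is (p_{k-1}, q_{k-1}) = (p_1, q_1); compute convergents through index 1.
Convergents (p_i = a_i*p_{i-1} + p_{i-2}, q_i = a_i*q_{i-1} + q_{i-2} with p_{-2}=0, p_{-1}=1, q_{-2}=1, q_{-1}=0):
  i=0: a_0=6, p_0 = 6*1 + 0 = 6, q_0 = 6*0 + 1 = 1.
  i=1: a_1=3, p_1 = 3*6 + 1 = 19, q_1 = 3*1 + 0 = 3.
Check: 19^2 - 40*3^2 = 361 - 360 = 1, so (x, y) = (19, 3) solves the equation, and by the theorem it is the least positive solution.

(x, y) = (19, 3)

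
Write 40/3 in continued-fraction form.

[13; 3]

Run the Euclidean algorithm on 40 and 3; the successive quotients are the partial quotients a_0, a_1, ... (each step inverts the fractional part left over by the previous one):
  40 = 13*3 + 1, so a_0 = 13.
  3 = 3*1 + 0, so a_1 = 3.
The remainder reaches 0 after 2 divisions, so the expansion has 2 partial quotients, read off in order.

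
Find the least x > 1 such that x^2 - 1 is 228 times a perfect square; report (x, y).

(x, y) = (151, 10)

First expand sqrt(228) as a continued fraction. With x_i = (sqrt(228) + m_i)/d_i and (m_0, d_0) = (0, 1): a_0 = floor(sqrt(228)) = 15, since 15^2 = 225 <= 228 < 256 = 16^2.
Iterate m_{i+1} = d_i*a_i - m_i, d_{i+1} = (228 - m_{i+1}^2)/d_i, a_{i+1} = floor((a_0 + m_{i+1})/d_{i+1}):
  m_1 = 1*15 - 0 = 15, d_1 = (228 - 15^2)/1 = 3/1 = 3, a_1 = floor((15 + 15)/3) = 10.
  m_2 = 3*10 - 15 = 15, d_2 = (228 - 15^2)/3 = 3/3 = 1, a_2 = floor((15 + 15)/1) = 30.
  m_3 = 1*30 - 15 = 15, d_3 = (228 - 15^2)/1 = 3/1 = 3: (m_3, d_3) = (m_1, d_1) = (15, 3), so from here the quotients repeat a_1, a_2; the period length is 2.
So sqrt(228) = [15; (10, 30)] with period length k = 2.
k is even, so the fundamental solution of x^2 - 228y^2 = 1 is (p_{k-1}, q_{k-1}) = (p_1, q_1); compute convergents through index 1.
Convergents (p_i = a_i*p_{i-1} + p_{i-2}, q_i = a_i*q_{i-1} + q_{i-2} with p_{-2}=0, p_{-1}=1, q_{-2}=1, q_{-1}=0):
  i=0: a_0=15, p_0 = 15*1 + 0 = 15, q_0 = 15*0 + 1 = 1.
  i=1: a_1=10, p_1 = 10*15 + 1 = 151, q_1 = 10*1 + 0 = 10.
Check: 151^2 - 228*10^2 = 22801 - 22800 = 1, so (x, y) = (151, 10) solves the equation, and by the theorem it is the least positive solution.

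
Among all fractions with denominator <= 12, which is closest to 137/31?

Expand x = 137/31 as a continued fraction with the Euclidean algorithm:
  137 = 4*31 + 13, so a_0 = 4.
  31 = 2*13 + 5, so a_1 = 2.
  13 = 2*5 + 3, so a_2 = 2.
  5 = 1*3 + 2, so a_3 = 1.
  3 = 1*2 + 1, so a_4 = 1.
  2 = 2*1 + 0, so a_5 = 2.
so x = [4; 2, 2, 1, 1, 2].
Convergents (p_i = a_i*p_{i-1} + p_{i-2}, q_i = a_i*q_{i-1} + q_{i-2} with p_{-2}=0, p_{-1}=1, q_{-2}=1, q_{-1}=0), until the denominator exceeds 12:
  i=0: a_0=4, p_0 = 4*1 + 0 = 4, q_0 = 4*0 + 1 = 1.
  i=1: a_1=2, p_1 = 2*4 + 1 = 9, q_1 = 2*1 + 0 = 2.
  i=2: a_2=2, p_2 = 2*9 + 4 = 22, q_2 = 2*2 + 1 = 5.
  i=3: a_3=1, p_3 = 1*22 + 9 = 31, q_3 = 1*5 + 2 = 7.
  i=4: a_4=1, p_4 = 1*31 + 22 = 53, q_4 = 1*7 + 5 = 12.
  i=5: a_5=2, p_5 = 2*53 + 31 = 137, q_5 = 2*12 + 7 = 31.
q_5 = 31 > 12, so the last convergent with denominator <= 12 is p_4/q_4 = 53/12.
The closest fraction with denominator <= 12 is either p_4/q_4 or the intermediate fraction (k*p_4 + p_3)/(k*q_4 + q_3) with the largest k >= 1 whose denominator stays <= 12; these approach x as k grows, and every other convergent or intermediate fraction in range is farther away.
Largest k: floor((12 - q_3)/q_4) = floor((12 - 7)/12) = 0.
Since k = 0, no intermediate fraction beyond p_4/q_4 has denominator <= 12, so the convergent 53/12 is the closest (its error is |137*12 - 53*31|/(31*12) = 1/372).

53/12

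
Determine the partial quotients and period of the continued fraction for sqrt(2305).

[48; (96)]

Write x_i = (sqrt(2305) + m_i)/d_i with (m_0, d_0) = (0, 1). a_0 = floor(sqrt(2305)) = 48, since 48^2 = 2304 <= 2305 < 2401 = 49^2.
Iterate m_{i+1} = d_i*a_i - m_i, d_{i+1} = (2305 - m_{i+1}^2)/d_i, a_{i+1} = floor((a_0 + m_{i+1})/d_{i+1}):
  m_1 = 1*48 - 0 = 48, d_1 = (2305 - 48^2)/1 = 1/1 = 1, a_1 = floor((48 + 48)/1) = 96.
  m_2 = 1*96 - 48 = 48, d_2 = (2305 - 48^2)/1 = 1/1 = 1: (m_2, d_2) = (m_1, d_1) = (48, 1), so from here the quotient a_1 repeats; the period length is 1.
Hence the expansion of sqrt(2305) is a_0 = 48 followed by the repeating block 96 (period 1).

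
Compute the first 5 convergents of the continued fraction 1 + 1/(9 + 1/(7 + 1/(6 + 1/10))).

Using the convergent recurrence p_i = a_i*p_{i-1} + p_{i-2}, q_i = a_i*q_{i-1} + q_{i-2} with p_{-2}=0, p_{-1}=1, q_{-2}=1, q_{-1}=0:
  i=0: a_0=1, p_0 = 1*1 + 0 = 1, q_0 = 1*0 + 1 = 1.
  i=1: a_1=9, p_1 = 9*1 + 1 = 10, q_1 = 9*1 + 0 = 9.
  i=2: a_2=7, p_2 = 7*10 + 1 = 71, q_2 = 7*9 + 1 = 64.
  i=3: a_3=6, p_3 = 6*71 + 10 = 436, q_3 = 6*64 + 9 = 393.
  i=4: a_4=10, p_4 = 10*436 + 71 = 4431, q_4 = 10*393 + 64 = 3994.

1/1, 10/9, 71/64, 436/393, 4431/3994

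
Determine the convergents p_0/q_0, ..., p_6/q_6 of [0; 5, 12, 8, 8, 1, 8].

0/1, 1/5, 12/61, 97/493, 788/4005, 885/4498, 7868/39989

Using the convergent recurrence p_i = a_i*p_{i-1} + p_{i-2}, q_i = a_i*q_{i-1} + q_{i-2} with p_{-2}=0, p_{-1}=1, q_{-2}=1, q_{-1}=0:
  i=0: a_0=0, p_0 = 0*1 + 0 = 0, q_0 = 0*0 + 1 = 1.
  i=1: a_1=5, p_1 = 5*0 + 1 = 1, q_1 = 5*1 + 0 = 5.
  i=2: a_2=12, p_2 = 12*1 + 0 = 12, q_2 = 12*5 + 1 = 61.
  i=3: a_3=8, p_3 = 8*12 + 1 = 97, q_3 = 8*61 + 5 = 493.
  i=4: a_4=8, p_4 = 8*97 + 12 = 788, q_4 = 8*493 + 61 = 4005.
  i=5: a_5=1, p_5 = 1*788 + 97 = 885, q_5 = 1*4005 + 493 = 4498.
  i=6: a_6=8, p_6 = 8*885 + 788 = 7868, q_6 = 8*4498 + 4005 = 39989.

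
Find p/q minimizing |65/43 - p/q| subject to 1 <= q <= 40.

Expand x = 65/43 as a continued fraction with the Euclidean algorithm:
  65 = 1*43 + 22, so a_0 = 1.
  43 = 1*22 + 21, so a_1 = 1.
  22 = 1*21 + 1, so a_2 = 1.
  21 = 21*1 + 0, so a_3 = 21.
so x = [1; 1, 1, 21].
Convergents (p_i = a_i*p_{i-1} + p_{i-2}, q_i = a_i*q_{i-1} + q_{i-2} with p_{-2}=0, p_{-1}=1, q_{-2}=1, q_{-1}=0), until the denominator exceeds 40:
  i=0: a_0=1, p_0 = 1*1 + 0 = 1, q_0 = 1*0 + 1 = 1.
  i=1: a_1=1, p_1 = 1*1 + 1 = 2, q_1 = 1*1 + 0 = 1.
  i=2: a_2=1, p_2 = 1*2 + 1 = 3, q_2 = 1*1 + 1 = 2.
  i=3: a_3=21, p_3 = 21*3 + 2 = 65, q_3 = 21*2 + 1 = 43.
q_3 = 43 > 40, so the last convergent with denominator <= 40 is p_2/q_2 = 3/2.
The closest fraction with denominator <= 40 is either p_2/q_2 or the intermediate fraction (k*p_2 + p_1)/(k*q_2 + q_1) with the largest k >= 1 whose denominator stays <= 40; these approach x as k grows, and every other convergent or intermediate fraction in range is farther away.
Largest k: floor((40 - q_1)/q_2) = floor((40 - 1)/2) = 19.
That gives (19*3 + 2)/(19*2 + 1) = 59/39.
Compare the errors: |x - 3/2| = |65*2 - 3*43|/(43*2) = 1/86, and |x - 59/39| = |65*39 - 59*43|/(43*39) = 2/1677.
Cross-multiplying, 2*86 = 172 < 1677 = 1*1677, so 2/1677 is smaller: the intermediate fraction 59/39 is closer to x than 3/2.

59/39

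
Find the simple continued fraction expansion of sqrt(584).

Write x_i = (sqrt(584) + m_i)/d_i with (m_0, d_0) = (0, 1). a_0 = floor(sqrt(584)) = 24, since 24^2 = 576 <= 584 < 625 = 25^2.
Iterate m_{i+1} = d_i*a_i - m_i, d_{i+1} = (584 - m_{i+1}^2)/d_i, a_{i+1} = floor((a_0 + m_{i+1})/d_{i+1}):
  m_1 = 1*24 - 0 = 24, d_1 = (584 - 24^2)/1 = 8/1 = 8, a_1 = floor((24 + 24)/8) = 6.
  m_2 = 8*6 - 24 = 24, d_2 = (584 - 24^2)/8 = 8/8 = 1, a_2 = floor((24 + 24)/1) = 48.
  m_3 = 1*48 - 24 = 24, d_3 = (584 - 24^2)/1 = 8/1 = 8: (m_3, d_3) = (m_1, d_1) = (24, 8), so from here the quotients repeat a_1, a_2; the period length is 2.
Hence the expansion of sqrt(584) is a_0 = 24 followed by the repeating block 6, 48 (period 2).

[24; (6, 48)]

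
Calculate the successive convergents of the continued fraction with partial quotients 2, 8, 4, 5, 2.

Using the convergent recurrence p_i = a_i*p_{i-1} + p_{i-2}, q_i = a_i*q_{i-1} + q_{i-2} with p_{-2}=0, p_{-1}=1, q_{-2}=1, q_{-1}=0:
  i=0: a_0=2, p_0 = 2*1 + 0 = 2, q_0 = 2*0 + 1 = 1.
  i=1: a_1=8, p_1 = 8*2 + 1 = 17, q_1 = 8*1 + 0 = 8.
  i=2: a_2=4, p_2 = 4*17 + 2 = 70, q_2 = 4*8 + 1 = 33.
  i=3: a_3=5, p_3 = 5*70 + 17 = 367, q_3 = 5*33 + 8 = 173.
  i=4: a_4=2, p_4 = 2*367 + 70 = 804, q_4 = 2*173 + 33 = 379.

2/1, 17/8, 70/33, 367/173, 804/379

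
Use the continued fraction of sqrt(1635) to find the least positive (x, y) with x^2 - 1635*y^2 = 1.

First expand sqrt(1635) as a continued fraction. With x_i = (sqrt(1635) + m_i)/d_i and (m_0, d_0) = (0, 1): a_0 = floor(sqrt(1635)) = 40, since 40^2 = 1600 <= 1635 < 1681 = 41^2.
Iterate m_{i+1} = d_i*a_i - m_i, d_{i+1} = (1635 - m_{i+1}^2)/d_i, a_{i+1} = floor((a_0 + m_{i+1})/d_{i+1}):
  m_1 = 1*40 - 0 = 40, d_1 = (1635 - 40^2)/1 = 35/1 = 35, a_1 = floor((40 + 40)/35) = 2.
  m_2 = 35*2 - 40 = 30, d_2 = (1635 - 30^2)/35 = 735/35 = 21, a_2 = floor((40 + 30)/21) = 3.
  m_3 = 21*3 - 30 = 33, d_3 = (1635 - 33^2)/21 = 546/21 = 26, a_3 = floor((40 + 33)/26) = 2.
  m_4 = 26*2 - 33 = 19, d_4 = (1635 - 19^2)/26 = 1274/26 = 49, a_4 = floor((40 + 19)/49) = 1.
  m_5 = 49*1 - 19 = 30, d_5 = (1635 - 30^2)/49 = 735/49 = 15, a_5 = floor((40 + 30)/15) = 4.
  m_6 = 15*4 - 30 = 30, d_6 = (1635 - 30^2)/15 = 735/15 = 49, a_6 = floor((40 + 30)/49) = 1.
  m_7 = 49*1 - 30 = 19, d_7 = (1635 - 19^2)/49 = 1274/49 = 26, a_7 = floor((40 + 19)/26) = 2.
  m_8 = 26*2 - 19 = 33, d_8 = (1635 - 33^2)/26 = 546/26 = 21, a_8 = floor((40 + 33)/21) = 3.
  m_9 = 21*3 - 33 = 30, d_9 = (1635 - 30^2)/21 = 735/21 = 35, a_9 = floor((40 + 30)/35) = 2.
  m_10 = 35*2 - 30 = 40, d_10 = (1635 - 40^2)/35 = 35/35 = 1, a_10 = floor((40 + 40)/1) = 80.
  m_11 = 1*80 - 40 = 40, d_11 = (1635 - 40^2)/1 = 35/1 = 35: (m_11, d_11) = (m_1, d_1) = (40, 35), so from here the quotients repeat a_1, ..., a_10; the period length is 10.
So sqrt(1635) = [40; (2, 3, 2, 1, 4, 1, 2, 3, 2, 80)] with period length k = 10.
k is even, so the fundamental solution of x^2 - 1635y^2 = 1 is (p_{k-1}, q_{k-1}) = (p_9, q_9); compute convergents through index 9.
Convergents (p_i = a_i*p_{i-1} + p_{i-2}, q_i = a_i*q_{i-1} + q_{i-2} with p_{-2}=0, p_{-1}=1, q_{-2}=1, q_{-1}=0):
  i=0: a_0=40, p_0 = 40*1 + 0 = 40, q_0 = 40*0 + 1 = 1.
  i=1: a_1=2, p_1 = 2*40 + 1 = 81, q_1 = 2*1 + 0 = 2.
  i=2: a_2=3, p_2 = 3*81 + 40 = 283, q_2 = 3*2 + 1 = 7.
  i=3: a_3=2, p_3 = 2*283 + 81 = 647, q_3 = 2*7 + 2 = 16.
  i=4: a_4=1, p_4 = 1*647 + 283 = 930, q_4 = 1*16 + 7 = 23.
  i=5: a_5=4, p_5 = 4*930 + 647 = 4367, q_5 = 4*23 + 16 = 108.
  i=6: a_6=1, p_6 = 1*4367 + 930 = 5297, q_6 = 1*108 + 23 = 131.
  i=7: a_7=2, p_7 = 2*5297 + 4367 = 14961, q_7 = 2*131 + 108 = 370.
  i=8: a_8=3, p_8 = 3*14961 + 5297 = 50180, q_8 = 3*370 + 131 = 1241.
  i=9: a_9=2, p_9 = 2*50180 + 14961 = 115321, q_9 = 2*1241 + 370 = 2852.
Check: 115321^2 - 1635*2852^2 = 13298933041 - 13298933040 = 1, so (x, y) = (115321, 2852) solves the equation, and by the theorem it is the least positive solution.

(x, y) = (115321, 2852)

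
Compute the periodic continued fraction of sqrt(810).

[28; (2, 5, 1, 4, 1, 5, 2, 56)]

Write x_i = (sqrt(810) + m_i)/d_i with (m_0, d_0) = (0, 1). a_0 = floor(sqrt(810)) = 28, since 28^2 = 784 <= 810 < 841 = 29^2.
Iterate m_{i+1} = d_i*a_i - m_i, d_{i+1} = (810 - m_{i+1}^2)/d_i, a_{i+1} = floor((a_0 + m_{i+1})/d_{i+1}):
  m_1 = 1*28 - 0 = 28, d_1 = (810 - 28^2)/1 = 26/1 = 26, a_1 = floor((28 + 28)/26) = 2.
  m_2 = 26*2 - 28 = 24, d_2 = (810 - 24^2)/26 = 234/26 = 9, a_2 = floor((28 + 24)/9) = 5.
  m_3 = 9*5 - 24 = 21, d_3 = (810 - 21^2)/9 = 369/9 = 41, a_3 = floor((28 + 21)/41) = 1.
  m_4 = 41*1 - 21 = 20, d_4 = (810 - 20^2)/41 = 410/41 = 10, a_4 = floor((28 + 20)/10) = 4.
  m_5 = 10*4 - 20 = 20, d_5 = (810 - 20^2)/10 = 410/10 = 41, a_5 = floor((28 + 20)/41) = 1.
  m_6 = 41*1 - 20 = 21, d_6 = (810 - 21^2)/41 = 369/41 = 9, a_6 = floor((28 + 21)/9) = 5.
  m_7 = 9*5 - 21 = 24, d_7 = (810 - 24^2)/9 = 234/9 = 26, a_7 = floor((28 + 24)/26) = 2.
  m_8 = 26*2 - 24 = 28, d_8 = (810 - 28^2)/26 = 26/26 = 1, a_8 = floor((28 + 28)/1) = 56.
  m_9 = 1*56 - 28 = 28, d_9 = (810 - 28^2)/1 = 26/1 = 26: (m_9, d_9) = (m_1, d_1) = (28, 26), so from here the quotients repeat a_1, ..., a_8; the period length is 8.
Hence the expansion of sqrt(810) is a_0 = 28 followed by the repeating block 2, 5, 1, 4, 1, 5, 2, 56 (period 8).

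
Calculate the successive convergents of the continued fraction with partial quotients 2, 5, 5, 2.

2/1, 11/5, 57/26, 125/57

Using the convergent recurrence p_i = a_i*p_{i-1} + p_{i-2}, q_i = a_i*q_{i-1} + q_{i-2} with p_{-2}=0, p_{-1}=1, q_{-2}=1, q_{-1}=0:
  i=0: a_0=2, p_0 = 2*1 + 0 = 2, q_0 = 2*0 + 1 = 1.
  i=1: a_1=5, p_1 = 5*2 + 1 = 11, q_1 = 5*1 + 0 = 5.
  i=2: a_2=5, p_2 = 5*11 + 2 = 57, q_2 = 5*5 + 1 = 26.
  i=3: a_3=2, p_3 = 2*57 + 11 = 125, q_3 = 2*26 + 5 = 57.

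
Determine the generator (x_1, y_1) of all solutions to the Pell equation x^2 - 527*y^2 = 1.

First expand sqrt(527) as a continued fraction. With x_i = (sqrt(527) + m_i)/d_i and (m_0, d_0) = (0, 1): a_0 = floor(sqrt(527)) = 22, since 22^2 = 484 <= 527 < 529 = 23^2.
Iterate m_{i+1} = d_i*a_i - m_i, d_{i+1} = (527 - m_{i+1}^2)/d_i, a_{i+1} = floor((a_0 + m_{i+1})/d_{i+1}):
  m_1 = 1*22 - 0 = 22, d_1 = (527 - 22^2)/1 = 43/1 = 43, a_1 = floor((22 + 22)/43) = 1.
  m_2 = 43*1 - 22 = 21, d_2 = (527 - 21^2)/43 = 86/43 = 2, a_2 = floor((22 + 21)/2) = 21.
  m_3 = 2*21 - 21 = 21, d_3 = (527 - 21^2)/2 = 86/2 = 43, a_3 = floor((22 + 21)/43) = 1.
  m_4 = 43*1 - 21 = 22, d_4 = (527 - 22^2)/43 = 43/43 = 1, a_4 = floor((22 + 22)/1) = 44.
  m_5 = 1*44 - 22 = 22, d_5 = (527 - 22^2)/1 = 43/1 = 43: (m_5, d_5) = (m_1, d_1) = (22, 43), so from here the quotients repeat a_1, ..., a_4; the period length is 4.
So sqrt(527) = [22; (1, 21, 1, 44)] with period length k = 4.
k is even, so the fundamental solution of x^2 - 527y^2 = 1 is (p_{k-1}, q_{k-1}) = (p_3, q_3); compute convergents through index 3.
Convergents (p_i = a_i*p_{i-1} + p_{i-2}, q_i = a_i*q_{i-1} + q_{i-2} with p_{-2}=0, p_{-1}=1, q_{-2}=1, q_{-1}=0):
  i=0: a_0=22, p_0 = 22*1 + 0 = 22, q_0 = 22*0 + 1 = 1.
  i=1: a_1=1, p_1 = 1*22 + 1 = 23, q_1 = 1*1 + 0 = 1.
  i=2: a_2=21, p_2 = 21*23 + 22 = 505, q_2 = 21*1 + 1 = 22.
  i=3: a_3=1, p_3 = 1*505 + 23 = 528, q_3 = 1*22 + 1 = 23.
Check: 528^2 - 527*23^2 = 278784 - 278783 = 1, so (x, y) = (528, 23) solves the equation, and by the theorem it is the least positive solution.

(x, y) = (528, 23)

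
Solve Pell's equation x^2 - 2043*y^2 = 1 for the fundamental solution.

First expand sqrt(2043) as a continued fraction. With x_i = (sqrt(2043) + m_i)/d_i and (m_0, d_0) = (0, 1): a_0 = floor(sqrt(2043)) = 45, since 45^2 = 2025 <= 2043 < 2116 = 46^2.
Iterate m_{i+1} = d_i*a_i - m_i, d_{i+1} = (2043 - m_{i+1}^2)/d_i, a_{i+1} = floor((a_0 + m_{i+1})/d_{i+1}):
  m_1 = 1*45 - 0 = 45, d_1 = (2043 - 45^2)/1 = 18/1 = 18, a_1 = floor((45 + 45)/18) = 5.
  m_2 = 18*5 - 45 = 45, d_2 = (2043 - 45^2)/18 = 18/18 = 1, a_2 = floor((45 + 45)/1) = 90.
  m_3 = 1*90 - 45 = 45, d_3 = (2043 - 45^2)/1 = 18/1 = 18: (m_3, d_3) = (m_1, d_1) = (45, 18), so from here the quotients repeat a_1, a_2; the period length is 2.
So sqrt(2043) = [45; (5, 90)] with period length k = 2.
k is even, so the fundamental solution of x^2 - 2043y^2 = 1 is (p_{k-1}, q_{k-1}) = (p_1, q_1); compute convergents through index 1.
Convergents (p_i = a_i*p_{i-1} + p_{i-2}, q_i = a_i*q_{i-1} + q_{i-2} with p_{-2}=0, p_{-1}=1, q_{-2}=1, q_{-1}=0):
  i=0: a_0=45, p_0 = 45*1 + 0 = 45, q_0 = 45*0 + 1 = 1.
  i=1: a_1=5, p_1 = 5*45 + 1 = 226, q_1 = 5*1 + 0 = 5.
Check: 226^2 - 2043*5^2 = 51076 - 51075 = 1, so (x, y) = (226, 5) solves the equation, and by the theorem it is the least positive solution.

(x, y) = (226, 5)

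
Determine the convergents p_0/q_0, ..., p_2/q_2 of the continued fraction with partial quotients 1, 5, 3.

Using the convergent recurrence p_i = a_i*p_{i-1} + p_{i-2}, q_i = a_i*q_{i-1} + q_{i-2} with p_{-2}=0, p_{-1}=1, q_{-2}=1, q_{-1}=0:
  i=0: a_0=1, p_0 = 1*1 + 0 = 1, q_0 = 1*0 + 1 = 1.
  i=1: a_1=5, p_1 = 5*1 + 1 = 6, q_1 = 5*1 + 0 = 5.
  i=2: a_2=3, p_2 = 3*6 + 1 = 19, q_2 = 3*5 + 1 = 16.

1/1, 6/5, 19/16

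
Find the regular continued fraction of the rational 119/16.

[7; 2, 3, 2]

Run the Euclidean algorithm on 119 and 16; the successive quotients are the partial quotients a_0, a_1, ... (each step inverts the fractional part left over by the previous one):
  119 = 7*16 + 7, so a_0 = 7.
  16 = 2*7 + 2, so a_1 = 2.
  7 = 3*2 + 1, so a_2 = 3.
  2 = 2*1 + 0, so a_3 = 2.
The remainder reaches 0 after 4 divisions, so the expansion has 4 partial quotients, read off in order.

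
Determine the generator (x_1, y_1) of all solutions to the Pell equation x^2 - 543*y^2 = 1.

First expand sqrt(543) as a continued fraction. With x_i = (sqrt(543) + m_i)/d_i and (m_0, d_0) = (0, 1): a_0 = floor(sqrt(543)) = 23, since 23^2 = 529 <= 543 < 576 = 24^2.
Iterate m_{i+1} = d_i*a_i - m_i, d_{i+1} = (543 - m_{i+1}^2)/d_i, a_{i+1} = floor((a_0 + m_{i+1})/d_{i+1}):
  m_1 = 1*23 - 0 = 23, d_1 = (543 - 23^2)/1 = 14/1 = 14, a_1 = floor((23 + 23)/14) = 3.
  m_2 = 14*3 - 23 = 19, d_2 = (543 - 19^2)/14 = 182/14 = 13, a_2 = floor((23 + 19)/13) = 3.
  m_3 = 13*3 - 19 = 20, d_3 = (543 - 20^2)/13 = 143/13 = 11, a_3 = floor((23 + 20)/11) = 3.
  m_4 = 11*3 - 20 = 13, d_4 = (543 - 13^2)/11 = 374/11 = 34, a_4 = floor((23 + 13)/34) = 1.
  m_5 = 34*1 - 13 = 21, d_5 = (543 - 21^2)/34 = 102/34 = 3, a_5 = floor((23 + 21)/3) = 14.
  m_6 = 3*14 - 21 = 21, d_6 = (543 - 21^2)/3 = 102/3 = 34, a_6 = floor((23 + 21)/34) = 1.
  m_7 = 34*1 - 21 = 13, d_7 = (543 - 13^2)/34 = 374/34 = 11, a_7 = floor((23 + 13)/11) = 3.
  m_8 = 11*3 - 13 = 20, d_8 = (543 - 20^2)/11 = 143/11 = 13, a_8 = floor((23 + 20)/13) = 3.
  m_9 = 13*3 - 20 = 19, d_9 = (543 - 19^2)/13 = 182/13 = 14, a_9 = floor((23 + 19)/14) = 3.
  m_10 = 14*3 - 19 = 23, d_10 = (543 - 23^2)/14 = 14/14 = 1, a_10 = floor((23 + 23)/1) = 46.
  m_11 = 1*46 - 23 = 23, d_11 = (543 - 23^2)/1 = 14/1 = 14: (m_11, d_11) = (m_1, d_1) = (23, 14), so from here the quotients repeat a_1, ..., a_10; the period length is 10.
So sqrt(543) = [23; (3, 3, 3, 1, 14, 1, 3, 3, 3, 46)] with period length k = 10.
k is even, so the fundamental solution of x^2 - 543y^2 = 1 is (p_{k-1}, q_{k-1}) = (p_9, q_9); compute convergents through index 9.
Convergents (p_i = a_i*p_{i-1} + p_{i-2}, q_i = a_i*q_{i-1} + q_{i-2} with p_{-2}=0, p_{-1}=1, q_{-2}=1, q_{-1}=0):
  i=0: a_0=23, p_0 = 23*1 + 0 = 23, q_0 = 23*0 + 1 = 1.
  i=1: a_1=3, p_1 = 3*23 + 1 = 70, q_1 = 3*1 + 0 = 3.
  i=2: a_2=3, p_2 = 3*70 + 23 = 233, q_2 = 3*3 + 1 = 10.
  i=3: a_3=3, p_3 = 3*233 + 70 = 769, q_3 = 3*10 + 3 = 33.
  i=4: a_4=1, p_4 = 1*769 + 233 = 1002, q_4 = 1*33 + 10 = 43.
  i=5: a_5=14, p_5 = 14*1002 + 769 = 14797, q_5 = 14*43 + 33 = 635.
  i=6: a_6=1, p_6 = 1*14797 + 1002 = 15799, q_6 = 1*635 + 43 = 678.
  i=7: a_7=3, p_7 = 3*15799 + 14797 = 62194, q_7 = 3*678 + 635 = 2669.
  i=8: a_8=3, p_8 = 3*62194 + 15799 = 202381, q_8 = 3*2669 + 678 = 8685.
  i=9: a_9=3, p_9 = 3*202381 + 62194 = 669337, q_9 = 3*8685 + 2669 = 28724.
Check: 669337^2 - 543*28724^2 = 448012019569 - 448012019568 = 1, so (x, y) = (669337, 28724) solves the equation, and by the theorem it is the least positive solution.

(x, y) = (669337, 28724)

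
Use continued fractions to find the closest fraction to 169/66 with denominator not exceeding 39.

Expand x = 169/66 as a continued fraction with the Euclidean algorithm:
  169 = 2*66 + 37, so a_0 = 2.
  66 = 1*37 + 29, so a_1 = 1.
  37 = 1*29 + 8, so a_2 = 1.
  29 = 3*8 + 5, so a_3 = 3.
  8 = 1*5 + 3, so a_4 = 1.
  5 = 1*3 + 2, so a_5 = 1.
  3 = 1*2 + 1, so a_6 = 1.
  2 = 2*1 + 0, so a_7 = 2.
so x = [2; 1, 1, 3, 1, 1, 1, 2].
Convergents (p_i = a_i*p_{i-1} + p_{i-2}, q_i = a_i*q_{i-1} + q_{i-2} with p_{-2}=0, p_{-1}=1, q_{-2}=1, q_{-1}=0), until the denominator exceeds 39:
  i=0: a_0=2, p_0 = 2*1 + 0 = 2, q_0 = 2*0 + 1 = 1.
  i=1: a_1=1, p_1 = 1*2 + 1 = 3, q_1 = 1*1 + 0 = 1.
  i=2: a_2=1, p_2 = 1*3 + 2 = 5, q_2 = 1*1 + 1 = 2.
  i=3: a_3=3, p_3 = 3*5 + 3 = 18, q_3 = 3*2 + 1 = 7.
  i=4: a_4=1, p_4 = 1*18 + 5 = 23, q_4 = 1*7 + 2 = 9.
  i=5: a_5=1, p_5 = 1*23 + 18 = 41, q_5 = 1*9 + 7 = 16.
  i=6: a_6=1, p_6 = 1*41 + 23 = 64, q_6 = 1*16 + 9 = 25.
  i=7: a_7=2, p_7 = 2*64 + 41 = 169, q_7 = 2*25 + 16 = 66.
q_7 = 66 > 39, so the last convergent with denominator <= 39 is p_6/q_6 = 64/25.
The closest fraction with denominator <= 39 is either p_6/q_6 or the intermediate fraction (k*p_6 + p_5)/(k*q_6 + q_5) with the largest k >= 1 whose denominator stays <= 39; these approach x as k grows, and every other convergent or intermediate fraction in range is farther away.
Largest k: floor((39 - q_5)/q_6) = floor((39 - 16)/25) = 0.
Since k = 0, no intermediate fraction beyond p_6/q_6 has denominator <= 39, so the convergent 64/25 is the closest (its error is |169*25 - 64*66|/(66*25) = 1/1650).

64/25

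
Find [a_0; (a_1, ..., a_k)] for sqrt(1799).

[42; (2, 2, 2, 2, 1, 41, 1, 2, 2, 2, 2, 84)]

Write x_i = (sqrt(1799) + m_i)/d_i with (m_0, d_0) = (0, 1). a_0 = floor(sqrt(1799)) = 42, since 42^2 = 1764 <= 1799 < 1849 = 43^2.
Iterate m_{i+1} = d_i*a_i - m_i, d_{i+1} = (1799 - m_{i+1}^2)/d_i, a_{i+1} = floor((a_0 + m_{i+1})/d_{i+1}):
  m_1 = 1*42 - 0 = 42, d_1 = (1799 - 42^2)/1 = 35/1 = 35, a_1 = floor((42 + 42)/35) = 2.
  m_2 = 35*2 - 42 = 28, d_2 = (1799 - 28^2)/35 = 1015/35 = 29, a_2 = floor((42 + 28)/29) = 2.
  m_3 = 29*2 - 28 = 30, d_3 = (1799 - 30^2)/29 = 899/29 = 31, a_3 = floor((42 + 30)/31) = 2.
  m_4 = 31*2 - 30 = 32, d_4 = (1799 - 32^2)/31 = 775/31 = 25, a_4 = floor((42 + 32)/25) = 2.
  m_5 = 25*2 - 32 = 18, d_5 = (1799 - 18^2)/25 = 1475/25 = 59, a_5 = floor((42 + 18)/59) = 1.
  m_6 = 59*1 - 18 = 41, d_6 = (1799 - 41^2)/59 = 118/59 = 2, a_6 = floor((42 + 41)/2) = 41.
  m_7 = 2*41 - 41 = 41, d_7 = (1799 - 41^2)/2 = 118/2 = 59, a_7 = floor((42 + 41)/59) = 1.
  m_8 = 59*1 - 41 = 18, d_8 = (1799 - 18^2)/59 = 1475/59 = 25, a_8 = floor((42 + 18)/25) = 2.
  m_9 = 25*2 - 18 = 32, d_9 = (1799 - 32^2)/25 = 775/25 = 31, a_9 = floor((42 + 32)/31) = 2.
  m_10 = 31*2 - 32 = 30, d_10 = (1799 - 30^2)/31 = 899/31 = 29, a_10 = floor((42 + 30)/29) = 2.
  m_11 = 29*2 - 30 = 28, d_11 = (1799 - 28^2)/29 = 1015/29 = 35, a_11 = floor((42 + 28)/35) = 2.
  m_12 = 35*2 - 28 = 42, d_12 = (1799 - 42^2)/35 = 35/35 = 1, a_12 = floor((42 + 42)/1) = 84.
  m_13 = 1*84 - 42 = 42, d_13 = (1799 - 42^2)/1 = 35/1 = 35: (m_13, d_13) = (m_1, d_1) = (42, 35), so from here the quotients repeat a_1, ..., a_12; the period length is 12.
Hence the expansion of sqrt(1799) is a_0 = 42 followed by the repeating block 2, 2, 2, 2, 1, 41, 1, 2, 2, 2, 2, 84 (period 12).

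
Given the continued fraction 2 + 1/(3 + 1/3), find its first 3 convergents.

2/1, 7/3, 23/10

Using the convergent recurrence p_i = a_i*p_{i-1} + p_{i-2}, q_i = a_i*q_{i-1} + q_{i-2} with p_{-2}=0, p_{-1}=1, q_{-2}=1, q_{-1}=0:
  i=0: a_0=2, p_0 = 2*1 + 0 = 2, q_0 = 2*0 + 1 = 1.
  i=1: a_1=3, p_1 = 3*2 + 1 = 7, q_1 = 3*1 + 0 = 3.
  i=2: a_2=3, p_2 = 3*7 + 2 = 23, q_2 = 3*3 + 1 = 10.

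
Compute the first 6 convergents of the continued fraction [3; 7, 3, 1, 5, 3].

Using the convergent recurrence p_i = a_i*p_{i-1} + p_{i-2}, q_i = a_i*q_{i-1} + q_{i-2} with p_{-2}=0, p_{-1}=1, q_{-2}=1, q_{-1}=0:
  i=0: a_0=3, p_0 = 3*1 + 0 = 3, q_0 = 3*0 + 1 = 1.
  i=1: a_1=7, p_1 = 7*3 + 1 = 22, q_1 = 7*1 + 0 = 7.
  i=2: a_2=3, p_2 = 3*22 + 3 = 69, q_2 = 3*7 + 1 = 22.
  i=3: a_3=1, p_3 = 1*69 + 22 = 91, q_3 = 1*22 + 7 = 29.
  i=4: a_4=5, p_4 = 5*91 + 69 = 524, q_4 = 5*29 + 22 = 167.
  i=5: a_5=3, p_5 = 3*524 + 91 = 1663, q_5 = 3*167 + 29 = 530.

3/1, 22/7, 69/22, 91/29, 524/167, 1663/530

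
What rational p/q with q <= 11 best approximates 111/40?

Expand x = 111/40 as a continued fraction with the Euclidean algorithm:
  111 = 2*40 + 31, so a_0 = 2.
  40 = 1*31 + 9, so a_1 = 1.
  31 = 3*9 + 4, so a_2 = 3.
  9 = 2*4 + 1, so a_3 = 2.
  4 = 4*1 + 0, so a_4 = 4.
so x = [2; 1, 3, 2, 4].
Convergents (p_i = a_i*p_{i-1} + p_{i-2}, q_i = a_i*q_{i-1} + q_{i-2} with p_{-2}=0, p_{-1}=1, q_{-2}=1, q_{-1}=0), until the denominator exceeds 11:
  i=0: a_0=2, p_0 = 2*1 + 0 = 2, q_0 = 2*0 + 1 = 1.
  i=1: a_1=1, p_1 = 1*2 + 1 = 3, q_1 = 1*1 + 0 = 1.
  i=2: a_2=3, p_2 = 3*3 + 2 = 11, q_2 = 3*1 + 1 = 4.
  i=3: a_3=2, p_3 = 2*11 + 3 = 25, q_3 = 2*4 + 1 = 9.
  i=4: a_4=4, p_4 = 4*25 + 11 = 111, q_4 = 4*9 + 4 = 40.
q_4 = 40 > 11, so the last convergent with denominator <= 11 is p_3/q_3 = 25/9.
The closest fraction with denominator <= 11 is either p_3/q_3 or the intermediate fraction (k*p_3 + p_2)/(k*q_3 + q_2) with the largest k >= 1 whose denominator stays <= 11; these approach x as k grows, and every other convergent or intermediate fraction in range is farther away.
Largest k: floor((11 - q_2)/q_3) = floor((11 - 4)/9) = 0.
Since k = 0, no intermediate fraction beyond p_3/q_3 has denominator <= 11, so the convergent 25/9 is the closest (its error is |111*9 - 25*40|/(40*9) = 1/360).

25/9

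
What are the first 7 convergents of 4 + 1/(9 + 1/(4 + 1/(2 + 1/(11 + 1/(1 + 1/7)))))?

4/1, 37/9, 152/37, 341/83, 3903/950, 4244/1033, 33611/8181

Using the convergent recurrence p_i = a_i*p_{i-1} + p_{i-2}, q_i = a_i*q_{i-1} + q_{i-2} with p_{-2}=0, p_{-1}=1, q_{-2}=1, q_{-1}=0:
  i=0: a_0=4, p_0 = 4*1 + 0 = 4, q_0 = 4*0 + 1 = 1.
  i=1: a_1=9, p_1 = 9*4 + 1 = 37, q_1 = 9*1 + 0 = 9.
  i=2: a_2=4, p_2 = 4*37 + 4 = 152, q_2 = 4*9 + 1 = 37.
  i=3: a_3=2, p_3 = 2*152 + 37 = 341, q_3 = 2*37 + 9 = 83.
  i=4: a_4=11, p_4 = 11*341 + 152 = 3903, q_4 = 11*83 + 37 = 950.
  i=5: a_5=1, p_5 = 1*3903 + 341 = 4244, q_5 = 1*950 + 83 = 1033.
  i=6: a_6=7, p_6 = 7*4244 + 3903 = 33611, q_6 = 7*1033 + 950 = 8181.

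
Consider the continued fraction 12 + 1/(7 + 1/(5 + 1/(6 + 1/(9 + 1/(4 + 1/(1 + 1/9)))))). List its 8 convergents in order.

12/1, 85/7, 437/36, 2707/223, 24800/2043, 101907/8395, 126707/10438, 1242270/102337

Using the convergent recurrence p_i = a_i*p_{i-1} + p_{i-2}, q_i = a_i*q_{i-1} + q_{i-2} with p_{-2}=0, p_{-1}=1, q_{-2}=1, q_{-1}=0:
  i=0: a_0=12, p_0 = 12*1 + 0 = 12, q_0 = 12*0 + 1 = 1.
  i=1: a_1=7, p_1 = 7*12 + 1 = 85, q_1 = 7*1 + 0 = 7.
  i=2: a_2=5, p_2 = 5*85 + 12 = 437, q_2 = 5*7 + 1 = 36.
  i=3: a_3=6, p_3 = 6*437 + 85 = 2707, q_3 = 6*36 + 7 = 223.
  i=4: a_4=9, p_4 = 9*2707 + 437 = 24800, q_4 = 9*223 + 36 = 2043.
  i=5: a_5=4, p_5 = 4*24800 + 2707 = 101907, q_5 = 4*2043 + 223 = 8395.
  i=6: a_6=1, p_6 = 1*101907 + 24800 = 126707, q_6 = 1*8395 + 2043 = 10438.
  i=7: a_7=9, p_7 = 9*126707 + 101907 = 1242270, q_7 = 9*10438 + 8395 = 102337.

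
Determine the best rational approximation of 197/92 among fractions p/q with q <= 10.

Expand x = 197/92 as a continued fraction with the Euclidean algorithm:
  197 = 2*92 + 13, so a_0 = 2.
  92 = 7*13 + 1, so a_1 = 7.
  13 = 13*1 + 0, so a_2 = 13.
so x = [2; 7, 13].
Convergents (p_i = a_i*p_{i-1} + p_{i-2}, q_i = a_i*q_{i-1} + q_{i-2} with p_{-2}=0, p_{-1}=1, q_{-2}=1, q_{-1}=0), until the denominator exceeds 10:
  i=0: a_0=2, p_0 = 2*1 + 0 = 2, q_0 = 2*0 + 1 = 1.
  i=1: a_1=7, p_1 = 7*2 + 1 = 15, q_1 = 7*1 + 0 = 7.
  i=2: a_2=13, p_2 = 13*15 + 2 = 197, q_2 = 13*7 + 1 = 92.
q_2 = 92 > 10, so the last convergent with denominator <= 10 is p_1/q_1 = 15/7.
The closest fraction with denominator <= 10 is either p_1/q_1 or the intermediate fraction (k*p_1 + p_0)/(k*q_1 + q_0) with the largest k >= 1 whose denominator stays <= 10; these approach x as k grows, and every other convergent or intermediate fraction in range is farther away.
Largest k: floor((10 - q_0)/q_1) = floor((10 - 1)/7) = 1.
That gives (1*15 + 2)/(1*7 + 1) = 17/8.
Compare the errors: |x - 15/7| = |197*7 - 15*92|/(92*7) = 1/644, and |x - 17/8| = |197*8 - 17*92|/(92*8) = 12/736.
Cross-multiplying, 1*736 = 736 < 7728 = 12*644, so 1/644 is smaller: the convergent 15/7 is closer to x than 17/8.

15/7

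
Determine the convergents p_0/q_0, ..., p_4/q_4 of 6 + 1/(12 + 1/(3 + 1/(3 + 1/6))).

6/1, 73/12, 225/37, 748/123, 4713/775

Using the convergent recurrence p_i = a_i*p_{i-1} + p_{i-2}, q_i = a_i*q_{i-1} + q_{i-2} with p_{-2}=0, p_{-1}=1, q_{-2}=1, q_{-1}=0:
  i=0: a_0=6, p_0 = 6*1 + 0 = 6, q_0 = 6*0 + 1 = 1.
  i=1: a_1=12, p_1 = 12*6 + 1 = 73, q_1 = 12*1 + 0 = 12.
  i=2: a_2=3, p_2 = 3*73 + 6 = 225, q_2 = 3*12 + 1 = 37.
  i=3: a_3=3, p_3 = 3*225 + 73 = 748, q_3 = 3*37 + 12 = 123.
  i=4: a_4=6, p_4 = 6*748 + 225 = 4713, q_4 = 6*123 + 37 = 775.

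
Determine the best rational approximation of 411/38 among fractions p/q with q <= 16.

119/11

Expand x = 411/38 as a continued fraction with the Euclidean algorithm:
  411 = 10*38 + 31, so a_0 = 10.
  38 = 1*31 + 7, so a_1 = 1.
  31 = 4*7 + 3, so a_2 = 4.
  7 = 2*3 + 1, so a_3 = 2.
  3 = 3*1 + 0, so a_4 = 3.
so x = [10; 1, 4, 2, 3].
Convergents (p_i = a_i*p_{i-1} + p_{i-2}, q_i = a_i*q_{i-1} + q_{i-2} with p_{-2}=0, p_{-1}=1, q_{-2}=1, q_{-1}=0), until the denominator exceeds 16:
  i=0: a_0=10, p_0 = 10*1 + 0 = 10, q_0 = 10*0 + 1 = 1.
  i=1: a_1=1, p_1 = 1*10 + 1 = 11, q_1 = 1*1 + 0 = 1.
  i=2: a_2=4, p_2 = 4*11 + 10 = 54, q_2 = 4*1 + 1 = 5.
  i=3: a_3=2, p_3 = 2*54 + 11 = 119, q_3 = 2*5 + 1 = 11.
  i=4: a_4=3, p_4 = 3*119 + 54 = 411, q_4 = 3*11 + 5 = 38.
q_4 = 38 > 16, so the last convergent with denominator <= 16 is p_3/q_3 = 119/11.
The closest fraction with denominator <= 16 is either p_3/q_3 or the intermediate fraction (k*p_3 + p_2)/(k*q_3 + q_2) with the largest k >= 1 whose denominator stays <= 16; these approach x as k grows, and every other convergent or intermediate fraction in range is farther away.
Largest k: floor((16 - q_2)/q_3) = floor((16 - 5)/11) = 1.
That gives (1*119 + 54)/(1*11 + 5) = 173/16.
Compare the errors: |x - 119/11| = |411*11 - 119*38|/(38*11) = 1/418, and |x - 173/16| = |411*16 - 173*38|/(38*16) = 2/608.
Cross-multiplying, 1*608 = 608 < 836 = 2*418, so 1/418 is smaller: the convergent 119/11 is closer to x than 173/16.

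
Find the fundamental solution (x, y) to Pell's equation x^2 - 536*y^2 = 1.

(x, y) = (145925, 6303)

First expand sqrt(536) as a continued fraction. With x_i = (sqrt(536) + m_i)/d_i and (m_0, d_0) = (0, 1): a_0 = floor(sqrt(536)) = 23, since 23^2 = 529 <= 536 < 576 = 24^2.
Iterate m_{i+1} = d_i*a_i - m_i, d_{i+1} = (536 - m_{i+1}^2)/d_i, a_{i+1} = floor((a_0 + m_{i+1})/d_{i+1}):
  m_1 = 1*23 - 0 = 23, d_1 = (536 - 23^2)/1 = 7/1 = 7, a_1 = floor((23 + 23)/7) = 6.
  m_2 = 7*6 - 23 = 19, d_2 = (536 - 19^2)/7 = 175/7 = 25, a_2 = floor((23 + 19)/25) = 1.
  m_3 = 25*1 - 19 = 6, d_3 = (536 - 6^2)/25 = 500/25 = 20, a_3 = floor((23 + 6)/20) = 1.
  m_4 = 20*1 - 6 = 14, d_4 = (536 - 14^2)/20 = 340/20 = 17, a_4 = floor((23 + 14)/17) = 2.
  m_5 = 17*2 - 14 = 20, d_5 = (536 - 20^2)/17 = 136/17 = 8, a_5 = floor((23 + 20)/8) = 5.
  m_6 = 8*5 - 20 = 20, d_6 = (536 - 20^2)/8 = 136/8 = 17, a_6 = floor((23 + 20)/17) = 2.
  m_7 = 17*2 - 20 = 14, d_7 = (536 - 14^2)/17 = 340/17 = 20, a_7 = floor((23 + 14)/20) = 1.
  m_8 = 20*1 - 14 = 6, d_8 = (536 - 6^2)/20 = 500/20 = 25, a_8 = floor((23 + 6)/25) = 1.
  m_9 = 25*1 - 6 = 19, d_9 = (536 - 19^2)/25 = 175/25 = 7, a_9 = floor((23 + 19)/7) = 6.
  m_10 = 7*6 - 19 = 23, d_10 = (536 - 23^2)/7 = 7/7 = 1, a_10 = floor((23 + 23)/1) = 46.
  m_11 = 1*46 - 23 = 23, d_11 = (536 - 23^2)/1 = 7/1 = 7: (m_11, d_11) = (m_1, d_1) = (23, 7), so from here the quotients repeat a_1, ..., a_10; the period length is 10.
So sqrt(536) = [23; (6, 1, 1, 2, 5, 2, 1, 1, 6, 46)] with period length k = 10.
k is even, so the fundamental solution of x^2 - 536y^2 = 1 is (p_{k-1}, q_{k-1}) = (p_9, q_9); compute convergents through index 9.
Convergents (p_i = a_i*p_{i-1} + p_{i-2}, q_i = a_i*q_{i-1} + q_{i-2} with p_{-2}=0, p_{-1}=1, q_{-2}=1, q_{-1}=0):
  i=0: a_0=23, p_0 = 23*1 + 0 = 23, q_0 = 23*0 + 1 = 1.
  i=1: a_1=6, p_1 = 6*23 + 1 = 139, q_1 = 6*1 + 0 = 6.
  i=2: a_2=1, p_2 = 1*139 + 23 = 162, q_2 = 1*6 + 1 = 7.
  i=3: a_3=1, p_3 = 1*162 + 139 = 301, q_3 = 1*7 + 6 = 13.
  i=4: a_4=2, p_4 = 2*301 + 162 = 764, q_4 = 2*13 + 7 = 33.
  i=5: a_5=5, p_5 = 5*764 + 301 = 4121, q_5 = 5*33 + 13 = 178.
  i=6: a_6=2, p_6 = 2*4121 + 764 = 9006, q_6 = 2*178 + 33 = 389.
  i=7: a_7=1, p_7 = 1*9006 + 4121 = 13127, q_7 = 1*389 + 178 = 567.
  i=8: a_8=1, p_8 = 1*13127 + 9006 = 22133, q_8 = 1*567 + 389 = 956.
  i=9: a_9=6, p_9 = 6*22133 + 13127 = 145925, q_9 = 6*956 + 567 = 6303.
Check: 145925^2 - 536*6303^2 = 21294105625 - 21294105624 = 1, so (x, y) = (145925, 6303) solves the equation, and by the theorem it is the least positive solution.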